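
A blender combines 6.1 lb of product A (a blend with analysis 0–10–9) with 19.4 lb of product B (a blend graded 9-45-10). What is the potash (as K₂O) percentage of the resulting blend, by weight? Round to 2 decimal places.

Total mass = 6.1 + 19.4 = 25.5 lb.
K₂O mass = 9%×6.1 + 10%×19.4 = 2.489 lb.
% K₂O = 2.489 / 25.5 = 9.76078%.

9.76% K₂O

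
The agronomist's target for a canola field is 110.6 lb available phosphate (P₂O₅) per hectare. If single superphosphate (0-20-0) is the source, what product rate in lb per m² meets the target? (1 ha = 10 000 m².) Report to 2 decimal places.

0.06 lb of product per sq m

Product per hectare = 110.6 / 20% = 553 lb.
Convert to per m²: 553 × 0.0001 = 0.0553 lb.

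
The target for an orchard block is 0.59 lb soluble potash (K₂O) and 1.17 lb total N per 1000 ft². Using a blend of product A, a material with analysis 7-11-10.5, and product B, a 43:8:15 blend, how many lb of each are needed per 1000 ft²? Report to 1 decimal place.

2.3 lb product A, 2.4 lb product B

With a, b = lb per 1000 ft² of product A and product B:
K₂O: 0.105·a + 0.15·b = 0.59
N: 0.07·a + 0.43·b = 1.17
Eliminate a: (row1) − 0.105/0.07·(row2) → -0.495·b = -1.165, so b = 2.35354.
Back-substitute: a = (0.59 − 0.15·2.35354) / 0.105 = 2.25685.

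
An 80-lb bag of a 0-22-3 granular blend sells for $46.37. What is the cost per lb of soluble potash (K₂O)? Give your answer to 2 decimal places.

K₂O in bag = 80 × 3% = 2.4 lb.
Cost per lb K₂O = $46.37 / 2.4 = $19.3208.

$19.32 per lb K₂O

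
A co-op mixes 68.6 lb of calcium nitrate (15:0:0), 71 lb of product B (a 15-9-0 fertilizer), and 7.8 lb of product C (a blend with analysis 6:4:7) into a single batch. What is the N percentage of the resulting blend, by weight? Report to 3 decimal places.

Total mass = 68.6 + 71 + 7.8 = 147.4 lb.
N mass = 15%×68.6 + 15%×71 + 6%×7.8 = 21.408 lb.
% N = 21.408 / 147.4 = 14.5237%.

14.524% N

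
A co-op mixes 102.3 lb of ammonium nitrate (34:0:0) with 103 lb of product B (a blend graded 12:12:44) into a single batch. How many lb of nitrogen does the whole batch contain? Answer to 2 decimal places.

N mass = 34%×102.3 + 12%×103 = 47.142 lb.

47.14 lb N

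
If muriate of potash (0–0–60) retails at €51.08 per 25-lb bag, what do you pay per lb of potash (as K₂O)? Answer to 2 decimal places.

€3.41 per lb K₂O

K₂O in bag = 25 × 60% = 15 lb.
Cost per lb K₂O = €51.08 / 15 = €3.4053.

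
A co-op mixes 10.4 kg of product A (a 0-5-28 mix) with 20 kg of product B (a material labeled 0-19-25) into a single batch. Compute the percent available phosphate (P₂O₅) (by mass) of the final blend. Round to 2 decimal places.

14.21% P₂O₅

Total mass = 10.4 + 20 = 30.4 kg.
P₂O₅ mass = 5%×10.4 + 19%×20 = 4.32 kg.
% P₂O₅ = 4.32 / 30.4 = 14.2105%.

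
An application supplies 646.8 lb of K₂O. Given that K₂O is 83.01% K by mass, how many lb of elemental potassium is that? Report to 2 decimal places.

K = 646.8 × 0.8301 = 536.909 lb.

536.91 lb K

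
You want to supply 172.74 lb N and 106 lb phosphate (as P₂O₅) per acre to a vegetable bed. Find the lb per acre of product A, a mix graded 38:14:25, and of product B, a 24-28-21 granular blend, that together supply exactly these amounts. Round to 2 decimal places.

314.93 lb product A, 221.10 lb product B

Let a = lb of product A, b = lb of product B (per acre).
N: 0.38·a + 0.24·b = 172.74
P₂O₅: 0.14·a + 0.28·b = 106
Eliminate b: (row1) − 0.24/0.28·(row2) → 0.26·a = 81.8829, so a = 314.934.
Then b = (106 − 0.14·314.934) / 0.28 = 221.104.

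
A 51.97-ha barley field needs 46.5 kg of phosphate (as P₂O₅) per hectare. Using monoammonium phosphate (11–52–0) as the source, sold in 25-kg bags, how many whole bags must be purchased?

186 bags

Product per hectare = 46.5 / 52% = 89.4231 kg.
Total product = 89.4231 × 51.97 = 4647.32 kg.
Bags = ⌈4647.32 / 25⌉ = 186.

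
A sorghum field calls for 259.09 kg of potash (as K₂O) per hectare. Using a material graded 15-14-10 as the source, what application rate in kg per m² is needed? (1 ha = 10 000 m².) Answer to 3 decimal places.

0.259 kg of product per sq m

Product per hectare = 259.09 / 10% = 2590.9 kg.
Convert to per m²: 2590.9 × 0.0001 = 0.25909 kg.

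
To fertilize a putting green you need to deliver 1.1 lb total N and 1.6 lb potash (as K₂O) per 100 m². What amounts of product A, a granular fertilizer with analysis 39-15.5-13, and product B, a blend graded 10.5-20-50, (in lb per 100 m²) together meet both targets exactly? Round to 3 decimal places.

With a, b = lb per 100 m² of product A and product B:
N: 0.39·a + 0.105·b = 1.1
K₂O: 0.13·a + 0.5·b = 1.6
Solving simultaneously: a = 2.10642, b = 2.65233.

2.106 lb product A, 2.652 lb product B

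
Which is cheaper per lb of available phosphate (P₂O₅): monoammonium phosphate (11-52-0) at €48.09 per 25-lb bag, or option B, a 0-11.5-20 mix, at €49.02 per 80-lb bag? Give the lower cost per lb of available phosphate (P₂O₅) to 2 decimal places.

€3.70 per lb P₂O₅ (monoammonium phosphate)

monoammonium phosphate: P₂O₅ per bag = 25 × 52% = 13 lb; cost = 48.09 / 13 = €3.6992/lb P₂O₅.
option B: P₂O₅ per bag = 80 × 11.5% = 9.2 lb; cost = 49.02 / 9.2 = €5.3283/lb P₂O₅.
monoammonium phosphate is cheaper.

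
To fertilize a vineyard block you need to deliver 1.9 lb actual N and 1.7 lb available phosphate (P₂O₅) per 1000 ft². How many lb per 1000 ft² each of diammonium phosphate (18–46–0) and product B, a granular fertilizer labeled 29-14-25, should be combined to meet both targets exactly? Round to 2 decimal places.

2.10 lb diammonium phosphate, 5.25 lb product B

With a, b = lb per 1000 ft² of diammonium phosphate and product B:
N: 0.18·a + 0.29·b = 1.9
P₂O₅: 0.46·a + 0.14·b = 1.7
Eliminate a: (row1) − 0.18/0.46·(row2) → 0.235217·b = 1.23478, so b = 5.24954.
Back-substitute: a = (1.9 − 0.29·5.24954) / 0.18 = 2.09797.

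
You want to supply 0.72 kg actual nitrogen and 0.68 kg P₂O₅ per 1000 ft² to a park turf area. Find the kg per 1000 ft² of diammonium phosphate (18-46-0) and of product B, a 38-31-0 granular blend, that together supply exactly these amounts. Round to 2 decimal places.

With a, b = kg per 1000 ft² of diammonium phosphate and product B:
N: 0.18·a + 0.38·b = 0.72
P₂O₅: 0.46·a + 0.31·b = 0.68
Solving simultaneously: a = 0.295798, b = 1.75462.

0.30 kg diammonium phosphate, 1.75 kg product B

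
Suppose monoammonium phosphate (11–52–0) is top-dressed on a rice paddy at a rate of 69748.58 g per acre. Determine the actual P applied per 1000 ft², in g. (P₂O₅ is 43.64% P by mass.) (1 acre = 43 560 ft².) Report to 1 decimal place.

363.4 g P per thousand sq ft

P₂O₅ per acre = 69748.58 × 52% = 36269.3 g.
Elemental P = 36269.3 × 0.4364 = 15827.9 g per acre.
Convert to per 1000 ft²: 15827.9 × 0.0229568 = 363.359 g.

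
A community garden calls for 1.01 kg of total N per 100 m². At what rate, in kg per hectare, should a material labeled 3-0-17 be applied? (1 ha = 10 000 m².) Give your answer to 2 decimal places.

Product per 100 m² = 1.01 / 3% = 33.6667 kg.
Convert to per hectare: 33.6667 × 100 = 3366.667 kg.

3366.67 kg of product per hectare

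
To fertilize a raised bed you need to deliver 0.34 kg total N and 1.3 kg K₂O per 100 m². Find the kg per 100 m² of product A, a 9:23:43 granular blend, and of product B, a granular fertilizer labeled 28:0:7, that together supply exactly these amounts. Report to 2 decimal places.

2.98 kg product A, 0.26 kg product B

Per-100 m² balance (a = product A, b = product B):
N: 0.09·a + 0.28·b = 0.34
K₂O: 0.43·a + 0.07·b = 1.3
From row1: a = (0.34 − 0.28·b) / 0.09.
Into row2: 0.43·(0.34 − 0.28·b)/0.09 + 0.07·b = 1.3 → b = 0.255916, a = 2.9816.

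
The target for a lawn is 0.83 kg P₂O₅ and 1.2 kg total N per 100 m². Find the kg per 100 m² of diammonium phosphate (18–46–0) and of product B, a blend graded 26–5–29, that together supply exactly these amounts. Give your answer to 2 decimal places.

With a, b = kg per 100 m² of diammonium phosphate and product B:
P₂O₅: 0.46·a + 0.05·b = 0.83
N: 0.18·a + 0.26·b = 1.2
Solving simultaneously: a = 1.40868, b = 3.64014.

1.41 kg diammonium phosphate, 3.64 kg product B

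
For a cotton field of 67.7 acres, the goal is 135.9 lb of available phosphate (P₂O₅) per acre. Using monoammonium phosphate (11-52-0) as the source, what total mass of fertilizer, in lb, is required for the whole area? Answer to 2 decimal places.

Product per acre = 135.9 / 52% = 261.346 lb.
Total product = 261.346 × 67.7 = 17693.1346 lb.

17693.13 lb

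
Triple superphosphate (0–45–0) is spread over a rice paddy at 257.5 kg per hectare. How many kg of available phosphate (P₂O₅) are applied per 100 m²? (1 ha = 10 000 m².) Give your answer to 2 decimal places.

P₂O₅ per hectare = 257.5 × 45% = 115.875 kg.
Convert to per 100 m²: 115.875 × 0.01 = 1.15875 kg.

1.16 kg P₂O₅ per hundred sq m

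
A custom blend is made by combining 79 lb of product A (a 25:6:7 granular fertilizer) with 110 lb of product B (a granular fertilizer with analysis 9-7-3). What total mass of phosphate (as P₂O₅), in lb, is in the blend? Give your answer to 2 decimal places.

12.44 lb P₂O₅

P₂O₅ mass = 6%×79 + 7%×110 = 12.44 lb.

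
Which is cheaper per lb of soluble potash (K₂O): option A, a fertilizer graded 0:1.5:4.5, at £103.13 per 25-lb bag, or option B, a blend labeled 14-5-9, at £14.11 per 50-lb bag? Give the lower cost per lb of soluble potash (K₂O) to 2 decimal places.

£3.14 per lb K₂O (option B)

option A: K₂O per bag = 25 × 4.5% = 1.125 lb; cost = 103.13 / 1.125 = £91.6711/lb K₂O.
option B: K₂O per bag = 50 × 9% = 4.5 lb; cost = 14.11 / 4.5 = £3.1356/lb K₂O.
option B is cheaper.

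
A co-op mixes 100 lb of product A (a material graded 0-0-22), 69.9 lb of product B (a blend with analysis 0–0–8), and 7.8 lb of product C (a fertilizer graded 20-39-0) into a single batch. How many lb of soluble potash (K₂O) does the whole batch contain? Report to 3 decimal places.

K₂O mass = 22%×100 + 8%×69.9 + 0%×7.8 = 27.592 lb.

27.592 lb K₂O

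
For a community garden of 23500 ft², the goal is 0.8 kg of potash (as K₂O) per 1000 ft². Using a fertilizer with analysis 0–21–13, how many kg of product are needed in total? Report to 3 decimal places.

144.615 kg

Product per 1000 ft² = 0.8 / 13% = 6.15385 kg.
Total product = 6.15385 × 23500 / 1000 = 144.6154 kg.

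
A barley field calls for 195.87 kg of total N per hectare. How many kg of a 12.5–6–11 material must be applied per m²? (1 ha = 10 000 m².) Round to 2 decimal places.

0.16 kg of product per sq m

Product per hectare = 195.87 / 12.5% = 1566.96 kg.
Convert to per m²: 1566.96 × 0.0001 = 0.156696 kg.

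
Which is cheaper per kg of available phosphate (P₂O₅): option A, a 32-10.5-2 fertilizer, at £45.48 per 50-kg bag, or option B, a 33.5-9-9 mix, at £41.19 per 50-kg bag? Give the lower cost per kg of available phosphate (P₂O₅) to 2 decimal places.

£8.66 per kg P₂O₅ (option A)

option A: P₂O₅ per bag = 50 × 10.5% = 5.25 kg; cost = 45.48 / 5.25 = £8.6629/kg P₂O₅.
option B: P₂O₅ per bag = 50 × 9% = 4.5 kg; cost = 41.19 / 4.5 = £9.1533/kg P₂O₅.
option A is cheaper.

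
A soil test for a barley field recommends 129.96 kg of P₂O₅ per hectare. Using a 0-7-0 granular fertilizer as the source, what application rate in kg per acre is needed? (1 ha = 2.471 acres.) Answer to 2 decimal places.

751.34 kg of product per acre

Product per hectare = 129.96 / 7% = 1856.57 kg.
Convert to per acre: 1856.57 × 0.404694 = 751.344 kg.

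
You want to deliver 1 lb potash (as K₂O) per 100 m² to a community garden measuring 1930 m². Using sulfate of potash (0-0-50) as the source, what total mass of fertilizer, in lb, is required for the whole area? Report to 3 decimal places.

Product per 100 m² = 1 / 50% = 2 lb.
Total product = 2 × 1930 / 100 = 38.6 lb.

38.600 lb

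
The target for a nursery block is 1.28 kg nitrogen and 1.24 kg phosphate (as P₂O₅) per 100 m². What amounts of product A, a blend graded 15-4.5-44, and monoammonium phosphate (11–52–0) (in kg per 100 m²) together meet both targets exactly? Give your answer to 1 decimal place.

Per-100 m² balance (a = product A, b = monoammonium phosphate):
N: 0.15·a + 0.11·b = 1.28
P₂O₅: 0.045·a + 0.52·b = 1.24
From row1: a = (1.28 − 0.11·b) / 0.15.
Into row2: 0.045·(1.28 − 0.11·b)/0.15 + 0.52·b = 1.24 → b = 1.7577, a = 7.24435.

7.2 kg product A, 1.8 kg monoammonium phosphate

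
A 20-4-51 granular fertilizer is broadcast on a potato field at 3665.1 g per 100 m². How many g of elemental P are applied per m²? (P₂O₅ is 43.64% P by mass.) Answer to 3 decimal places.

P₂O₅ per 100 m² = 3665.1 × 4% = 146.604 g.
Elemental P = 146.604 × 0.4364 = 63.978 g per 100 m².
Convert to per m²: 63.978 × 0.01 = 0.63978 g.

0.640 g P per sq m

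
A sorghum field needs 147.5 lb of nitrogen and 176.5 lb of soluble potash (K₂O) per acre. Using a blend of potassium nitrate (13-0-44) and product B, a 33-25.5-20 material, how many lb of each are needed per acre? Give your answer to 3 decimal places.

241.149 lb potassium nitrate, 351.971 lb product B

Let a = lb of potassium nitrate, b = lb of product B (per acre).
N: 0.13·a + 0.33·b = 147.5
K₂O: 0.44·a + 0.2·b = 176.5
Eliminate b: (row1) − 0.33/0.2·(row2) → -0.596·a = -143.725, so a = 241.1493.
Then b = (176.5 − 0.44·241.1493) / 0.2 = 351.97148.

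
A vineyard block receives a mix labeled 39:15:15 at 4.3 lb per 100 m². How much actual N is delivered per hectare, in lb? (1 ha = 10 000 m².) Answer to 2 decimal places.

167.70 lb N per hectare

nitrogen per 100 m² = 4.3 × 39% = 1.677 lb.
Convert to per hectare: 1.677 × 100 = 167.7 lb.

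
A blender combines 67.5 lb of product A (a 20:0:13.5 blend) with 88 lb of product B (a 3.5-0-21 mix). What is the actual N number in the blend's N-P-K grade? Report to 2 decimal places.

Total mass = 67.5 + 88 = 155.5 lb.
N mass = 20%×67.5 + 3.5%×88 = 16.58 lb.
% N = 16.58 / 155.5 = 10.6624%.

10.66% N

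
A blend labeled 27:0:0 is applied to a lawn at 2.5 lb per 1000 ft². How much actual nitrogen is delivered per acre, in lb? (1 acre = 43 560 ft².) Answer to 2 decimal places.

nitrogen per 1000 ft² = 2.5 × 27% = 0.675 lb.
Convert to per acre: 0.675 × 43.56 = 29.403 lb.

29.40 lb N per acre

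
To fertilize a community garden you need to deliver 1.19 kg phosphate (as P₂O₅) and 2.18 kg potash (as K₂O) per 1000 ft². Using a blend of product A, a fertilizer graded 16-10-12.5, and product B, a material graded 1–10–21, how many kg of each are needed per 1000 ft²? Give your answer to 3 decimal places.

3.753 kg product A, 8.147 kg product B

Let a = kg of product A, b = kg of product B (per 1000 ft²).
P₂O₅: 0.1·a + 0.1·b = 1.19
K₂O: 0.125·a + 0.21·b = 2.18
Eliminate b: (row1) − 0.1/0.21·(row2) → 0.0404762·a = 0.151905, so a = 3.75294.
Then b = (2.18 − 0.125·3.75294) / 0.21 = 8.14706.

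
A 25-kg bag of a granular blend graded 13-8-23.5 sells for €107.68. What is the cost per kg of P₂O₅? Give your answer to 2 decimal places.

P₂O₅ in bag = 25 × 8% = 2 kg.
Cost per kg P₂O₅ = €107.68 / 2 = €53.8400.

€53.84 per kg P₂O₅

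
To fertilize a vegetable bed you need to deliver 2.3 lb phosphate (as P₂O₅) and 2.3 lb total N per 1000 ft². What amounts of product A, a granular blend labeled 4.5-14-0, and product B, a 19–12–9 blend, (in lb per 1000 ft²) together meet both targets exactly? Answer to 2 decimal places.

7.59 lb product A, 10.31 lb product B

With a, b = lb per 1000 ft² of product A and product B:
P₂O₅: 0.14·a + 0.12·b = 2.3
N: 0.045·a + 0.19·b = 2.3
Eliminate a: (row1) − 0.14/0.045·(row2) → -0.471111·b = -4.85556, so b = 10.3066.
Back-substitute: a = (2.3 − 0.12·10.3066) / 0.14 = 7.59434.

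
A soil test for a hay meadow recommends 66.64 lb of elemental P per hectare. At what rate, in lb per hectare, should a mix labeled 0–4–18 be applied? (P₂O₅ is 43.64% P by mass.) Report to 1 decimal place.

3817.6 lb of product per hectare

As P₂O₅: 66.64 / 0.4364 = 152.704 lb per hectare.
Product per hectare = 152.704 / 4% = 3817.599 lb.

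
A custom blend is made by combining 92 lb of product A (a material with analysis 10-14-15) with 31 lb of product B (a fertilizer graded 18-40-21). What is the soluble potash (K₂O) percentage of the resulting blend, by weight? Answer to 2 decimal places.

16.51% K₂O

Total mass = 92 + 31 = 123 lb.
K₂O mass = 15%×92 + 21%×31 = 20.31 lb.
% K₂O = 20.31 / 123 = 16.5122%.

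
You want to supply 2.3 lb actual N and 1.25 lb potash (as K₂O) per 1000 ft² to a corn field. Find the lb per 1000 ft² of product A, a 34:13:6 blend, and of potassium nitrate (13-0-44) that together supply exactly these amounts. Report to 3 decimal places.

With a, b = lb per 1000 ft² of product A and potassium nitrate:
N: 0.34·a + 0.13·b = 2.3
K₂O: 0.06·a + 0.44·b = 1.25
Eliminate b: (row1) − 0.13/0.44·(row2) → 0.322273·a = 1.93068, so a = 5.99083.
Then b = (1.25 − 0.06·5.99083) / 0.44 = 2.02398.

5.991 lb product A, 2.024 lb potassium nitrate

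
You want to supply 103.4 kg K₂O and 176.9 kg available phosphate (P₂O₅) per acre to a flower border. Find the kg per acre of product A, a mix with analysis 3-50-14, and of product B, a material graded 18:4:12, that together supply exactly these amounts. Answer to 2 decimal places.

Per-acre balance (a = product A, b = product B):
K₂O: 0.14·a + 0.12·b = 103.4
P₂O₅: 0.5·a + 0.04·b = 176.9
Eliminate b: (row1) − 0.12/0.04·(row2) → -1.36·a = -427.3, so a = 314.191.
Then b = (176.9 − 0.5·314.191) / 0.04 = 495.1103.

314.19 kg product A, 495.11 kg product B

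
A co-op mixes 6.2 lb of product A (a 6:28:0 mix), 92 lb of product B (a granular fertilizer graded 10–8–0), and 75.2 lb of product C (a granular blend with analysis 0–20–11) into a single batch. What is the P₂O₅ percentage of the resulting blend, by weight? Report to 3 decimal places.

Total mass = 6.2 + 92 + 75.2 = 173.4 lb.
P₂O₅ mass = 28%×6.2 + 8%×92 + 20%×75.2 = 24.136 lb.
% P₂O₅ = 24.136 / 173.4 = 13.9193%.

13.919% P₂O₅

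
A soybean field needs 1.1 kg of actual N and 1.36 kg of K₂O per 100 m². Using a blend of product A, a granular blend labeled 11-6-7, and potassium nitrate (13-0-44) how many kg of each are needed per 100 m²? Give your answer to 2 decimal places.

Per-100 m² balance (a = product A, b = potassium nitrate):
N: 0.11·a + 0.13·b = 1.1
K₂O: 0.07·a + 0.44·b = 1.36
Eliminate b: (row1) − 0.13/0.44·(row2) → 0.0893182·a = 0.698182, so a = 7.81679.
Then b = (1.36 − 0.07·7.81679) / 0.44 = 1.84733.

7.82 kg product A, 1.85 kg potassium nitrate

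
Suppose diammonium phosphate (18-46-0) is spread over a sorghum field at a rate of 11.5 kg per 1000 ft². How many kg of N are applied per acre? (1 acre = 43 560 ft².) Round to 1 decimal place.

nitrogen per 1000 ft² = 11.5 × 18% = 2.07 kg.
Convert to per acre: 2.07 × 43.56 = 90.1692 kg.

90.2 kg N per acre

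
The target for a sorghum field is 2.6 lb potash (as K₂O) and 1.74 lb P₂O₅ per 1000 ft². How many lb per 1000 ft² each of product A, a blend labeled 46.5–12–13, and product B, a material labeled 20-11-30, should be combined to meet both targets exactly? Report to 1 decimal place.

Per-1000 ft² balance (a = product A, b = product B):
K₂O: 0.13·a + 0.3·b = 2.6
P₂O₅: 0.12·a + 0.11·b = 1.74
Eliminate b: (row1) − 0.3/0.11·(row2) → -0.197273·a = -2.14545, so a = 10.8756.
Then b = (1.74 − 0.12·10.8756) / 0.11 = 3.95392.

10.9 lb product A, 4.0 lb product B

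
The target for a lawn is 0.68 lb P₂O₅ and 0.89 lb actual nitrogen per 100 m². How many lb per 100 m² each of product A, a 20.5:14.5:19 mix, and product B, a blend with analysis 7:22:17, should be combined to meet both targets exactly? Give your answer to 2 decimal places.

With a, b = lb per 100 m² of product A and product B:
P₂O₅: 0.145·a + 0.22·b = 0.68
N: 0.205·a + 0.07·b = 0.89
Eliminate a: (row1) − 0.145/0.205·(row2) → 0.170488·b = 0.0504878, so b = 0.296137.
Back-substitute: a = (0.68 − 0.22·0.296137) / 0.145 = 4.24034.

4.24 lb product A, 0.30 lb product B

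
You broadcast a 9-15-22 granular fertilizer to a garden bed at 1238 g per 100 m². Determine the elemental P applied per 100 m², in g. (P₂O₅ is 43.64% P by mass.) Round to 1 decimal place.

81.0 g P per hundred sq m

P₂O₅ per 100 m² = 1238 × 15% = 185.7 g.
Elemental P = 185.7 × 0.4364 = 81.0395 g per 100 m².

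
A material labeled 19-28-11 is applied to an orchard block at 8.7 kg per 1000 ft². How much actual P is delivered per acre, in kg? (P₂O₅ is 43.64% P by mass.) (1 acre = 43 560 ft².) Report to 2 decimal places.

46.31 kg P per acre

P₂O₅ per 1000 ft² = 8.7 × 28% = 2.436 kg.
Elemental P = 2.436 × 0.4364 = 1.06307 kg per 1000 ft².
Convert to per acre: 1.06307 × 43.56 = 46.3073 kg.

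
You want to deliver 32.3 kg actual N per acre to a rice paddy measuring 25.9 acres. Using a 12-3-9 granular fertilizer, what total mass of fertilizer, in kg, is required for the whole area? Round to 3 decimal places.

6971.417 kg

Product per acre = 32.3 / 12% = 269.167 kg.
Total product = 269.167 × 25.9 = 6971.4167 kg.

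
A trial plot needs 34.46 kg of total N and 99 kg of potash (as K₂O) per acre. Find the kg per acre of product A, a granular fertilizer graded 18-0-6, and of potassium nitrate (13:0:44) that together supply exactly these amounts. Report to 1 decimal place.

32.1 kg product A, 220.6 kg potassium nitrate

Let a = kg of product A, b = kg of potassium nitrate (per acre).
N: 0.18·a + 0.13·b = 34.46
K₂O: 0.06·a + 0.44·b = 99
Eliminate b: (row1) − 0.13/0.44·(row2) → 0.162273·a = 5.21, so a = 32.1064.
Then b = (99 − 0.06·32.1064) / 0.44 = 220.622.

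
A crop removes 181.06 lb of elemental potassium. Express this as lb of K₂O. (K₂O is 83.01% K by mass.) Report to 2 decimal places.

218.12 lb K₂O

K₂O = 181.06 / 0.8301 = 218.118 lb.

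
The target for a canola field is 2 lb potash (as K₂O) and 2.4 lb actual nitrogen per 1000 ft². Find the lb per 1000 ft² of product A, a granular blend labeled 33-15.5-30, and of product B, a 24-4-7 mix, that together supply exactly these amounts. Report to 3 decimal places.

Per-1000 ft² balance (a = product A, b = product B):
K₂O: 0.3·a + 0.07·b = 2
N: 0.33·a + 0.24·b = 2.4
Eliminate b: (row1) − 0.07/0.24·(row2) → 0.20375·a = 1.3, so a = 6.38037.
Then b = (2.4 − 0.33·6.38037) / 0.24 = 1.22699.

6.380 lb product A, 1.227 lb product B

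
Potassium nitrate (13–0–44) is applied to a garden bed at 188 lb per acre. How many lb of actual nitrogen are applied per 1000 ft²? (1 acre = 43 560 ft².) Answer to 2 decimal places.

nitrogen per acre = 188 × 13% = 24.44 lb.
Convert to per 1000 ft²: 24.44 × 0.0229568 = 0.561065 lb.

0.56 lb N per thousand sq ft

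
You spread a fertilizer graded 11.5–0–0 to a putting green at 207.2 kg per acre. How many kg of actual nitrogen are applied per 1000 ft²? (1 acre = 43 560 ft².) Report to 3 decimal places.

nitrogen per acre = 207.2 × 11.5% = 23.828 kg.
Convert to per 1000 ft²: 23.828 × 0.0229568 = 0.547016 kg.

0.547 kg N per thousand sq ft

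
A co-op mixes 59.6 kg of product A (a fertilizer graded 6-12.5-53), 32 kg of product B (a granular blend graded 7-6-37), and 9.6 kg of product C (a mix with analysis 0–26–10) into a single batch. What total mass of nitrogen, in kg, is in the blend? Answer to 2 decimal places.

N mass = 6%×59.6 + 7%×32 + 0%×9.6 = 5.816 kg.

5.82 kg N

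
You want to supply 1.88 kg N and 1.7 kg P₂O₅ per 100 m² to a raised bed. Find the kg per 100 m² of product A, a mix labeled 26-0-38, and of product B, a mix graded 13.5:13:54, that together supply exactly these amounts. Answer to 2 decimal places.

0.44 kg product A, 13.08 kg product B

Let a = kg of product A, b = kg of product B (per 100 m²).
N: 0.26·a + 0.135·b = 1.88
P₂O₅: 0·a + 0.13·b = 1.7
Solving simultaneously: a = 0.440828, b = 13.0769.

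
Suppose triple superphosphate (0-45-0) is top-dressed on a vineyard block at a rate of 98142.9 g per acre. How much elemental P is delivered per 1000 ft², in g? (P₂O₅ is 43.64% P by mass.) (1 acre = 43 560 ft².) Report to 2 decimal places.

442.45 g P per thousand sq ft

P₂O₅ per acre = 98142.9 × 45% = 44164.3 g.
Elemental P = 44164.3 × 0.4364 = 19273.3 g per acre.
Convert to per 1000 ft²: 19273.3 × 0.0229568 = 442.454 g.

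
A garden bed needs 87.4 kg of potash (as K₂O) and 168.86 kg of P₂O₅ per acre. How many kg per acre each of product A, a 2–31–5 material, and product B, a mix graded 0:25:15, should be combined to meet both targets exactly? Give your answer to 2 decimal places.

102.32 kg product A, 548.56 kg product B

Let a = kg of product A, b = kg of product B (per acre).
K₂O: 0.05·a + 0.15·b = 87.4
P₂O₅: 0.31·a + 0.25·b = 168.86
Eliminate b: (row1) − 0.15/0.25·(row2) → -0.136·a = -13.916, so a = 102.324.
Then b = (168.86 − 0.31·102.324) / 0.25 = 548.559.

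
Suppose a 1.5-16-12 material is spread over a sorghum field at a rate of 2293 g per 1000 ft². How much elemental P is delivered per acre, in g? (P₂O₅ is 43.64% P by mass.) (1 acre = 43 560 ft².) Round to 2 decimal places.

6974.24 g P per acre

P₂O₅ per 1000 ft² = 2293 × 16% = 366.88 g.
Elemental P = 366.88 × 0.4364 = 160.106 g per 1000 ft².
Convert to per acre: 160.106 × 43.56 = 6974.236 g.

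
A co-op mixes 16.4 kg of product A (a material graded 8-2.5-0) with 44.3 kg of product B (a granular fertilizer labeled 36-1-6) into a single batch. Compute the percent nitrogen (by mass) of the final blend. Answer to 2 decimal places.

Total mass = 16.4 + 44.3 = 60.7 kg.
N mass = 8%×16.4 + 36%×44.3 = 17.26 kg.
% N = 17.26 / 60.7 = 28.4349%.

28.43% N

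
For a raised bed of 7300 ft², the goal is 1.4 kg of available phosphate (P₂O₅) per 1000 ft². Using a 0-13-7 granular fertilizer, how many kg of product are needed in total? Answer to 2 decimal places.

78.62 kg

Product per 1000 ft² = 1.4 / 13% = 10.7692 kg.
Total product = 10.7692 × 7300 / 1000 = 78.6154 kg.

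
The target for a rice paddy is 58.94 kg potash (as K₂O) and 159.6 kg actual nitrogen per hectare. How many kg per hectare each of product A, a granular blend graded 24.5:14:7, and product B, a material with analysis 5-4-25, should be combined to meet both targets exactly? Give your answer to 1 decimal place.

With a, b = kg per hectare of product A and product B:
K₂O: 0.07·a + 0.25·b = 58.94
N: 0.245·a + 0.05·b = 159.6
From row1: a = (58.94 − 0.25·b) / 0.07.
Into row2: 0.245·(58.94 − 0.25·b)/0.07 + 0.05·b = 159.6 → b = 56.5939, a = 639.879.

639.9 kg product A, 56.6 kg product B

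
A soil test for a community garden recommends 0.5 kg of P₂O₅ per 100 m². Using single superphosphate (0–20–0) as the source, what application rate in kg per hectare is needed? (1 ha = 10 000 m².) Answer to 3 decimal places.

Product per 100 m² = 0.5 / 20% = 2.5 kg.
Convert to per hectare: 2.5 × 100 = 250 kg.

250.000 kg of product per hectare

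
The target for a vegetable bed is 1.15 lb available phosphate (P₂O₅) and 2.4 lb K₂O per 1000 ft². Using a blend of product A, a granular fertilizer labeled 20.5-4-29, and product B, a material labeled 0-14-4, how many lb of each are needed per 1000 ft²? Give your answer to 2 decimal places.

7.44 lb product A, 6.09 lb product B

With a, b = lb per 1000 ft² of product A and product B:
P₂O₅: 0.04·a + 0.14·b = 1.15
K₂O: 0.29·a + 0.04·b = 2.4
Solving simultaneously: a = 7.4359, b = 6.08974.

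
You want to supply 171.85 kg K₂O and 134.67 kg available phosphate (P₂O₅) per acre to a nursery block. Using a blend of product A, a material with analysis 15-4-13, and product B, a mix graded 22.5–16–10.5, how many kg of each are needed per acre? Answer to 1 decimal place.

804.6 kg product A, 640.5 kg product B

Let a = kg of product A, b = kg of product B (per acre).
K₂O: 0.13·a + 0.105·b = 171.85
P₂O₅: 0.04·a + 0.16·b = 134.67
From row1: a = (171.85 − 0.105·b) / 0.13.
Into row2: 0.04·(171.85 − 0.105·b)/0.13 + 0.16·b = 134.67 → b = 640.548, a = 804.557.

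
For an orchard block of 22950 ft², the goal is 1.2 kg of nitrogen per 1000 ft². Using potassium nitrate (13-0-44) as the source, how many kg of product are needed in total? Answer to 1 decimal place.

Product per 1000 ft² = 1.2 / 13% = 9.23077 kg.
Total product = 9.23077 × 22950 / 1000 = 211.846 kg.

211.8 kg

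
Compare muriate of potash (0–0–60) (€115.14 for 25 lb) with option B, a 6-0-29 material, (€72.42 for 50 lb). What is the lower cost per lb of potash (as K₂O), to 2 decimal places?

muriate of potash: K₂O per bag = 25 × 60% = 15 lb; cost = 115.14 / 15 = €7.6760/lb K₂O.
option B: K₂O per bag = 50 × 29% = 14.5 lb; cost = 72.42 / 14.5 = €4.9945/lb K₂O.
option B is cheaper.

€4.99 per lb K₂O (option B)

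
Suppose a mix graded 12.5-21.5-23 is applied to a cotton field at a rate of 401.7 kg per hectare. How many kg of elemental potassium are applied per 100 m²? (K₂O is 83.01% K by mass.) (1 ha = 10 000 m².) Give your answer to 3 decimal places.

0.767 kg K per hundred sq m

K₂O per hectare = 401.7 × 23% = 92.391 kg.
Elemental K = 92.391 × 0.8301 = 76.6938 kg per hectare.
Convert to per 100 m²: 76.6938 × 0.01 = 0.766938 kg.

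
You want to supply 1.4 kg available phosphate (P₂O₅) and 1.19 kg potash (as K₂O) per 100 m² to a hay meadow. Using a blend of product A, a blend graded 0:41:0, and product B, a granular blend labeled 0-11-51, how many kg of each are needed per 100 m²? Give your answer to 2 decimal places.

With a, b = kg per 100 m² of product A and product B:
P₂O₅: 0.41·a + 0.11·b = 1.4
K₂O: 0·a + 0.51·b = 1.19
Solving simultaneously: a = 2.78862, b = 2.33333.

2.79 kg product A, 2.33 kg product B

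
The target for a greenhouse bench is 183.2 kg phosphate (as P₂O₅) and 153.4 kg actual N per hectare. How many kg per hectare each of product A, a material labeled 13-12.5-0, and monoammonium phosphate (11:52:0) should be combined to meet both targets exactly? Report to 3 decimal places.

1107.075 kg product A, 86.184 kg monoammonium phosphate

Per-hectare balance (a = product A, b = monoammonium phosphate):
P₂O₅: 0.125·a + 0.52·b = 183.2
N: 0.13·a + 0.11·b = 153.4
Eliminate b: (row1) − 0.52/0.11·(row2) → -0.489545·a = -541.964, so a = 1107.0752.
Then b = (153.4 − 0.13·1107.0752) / 0.11 = 86.1838.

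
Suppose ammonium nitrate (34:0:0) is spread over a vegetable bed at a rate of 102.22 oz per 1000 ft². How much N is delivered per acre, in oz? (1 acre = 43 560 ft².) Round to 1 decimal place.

nitrogen per 1000 ft² = 102.22 × 34% = 34.7548 oz.
Convert to per acre: 34.7548 × 43.56 = 1513.92 oz.

1513.9 oz N per acre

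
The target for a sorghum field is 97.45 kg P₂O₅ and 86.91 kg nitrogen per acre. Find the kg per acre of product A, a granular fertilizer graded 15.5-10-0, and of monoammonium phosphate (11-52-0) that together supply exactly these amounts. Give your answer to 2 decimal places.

495.31 kg product A, 92.15 kg monoammonium phosphate

With a, b = kg per acre of product A and monoammonium phosphate:
P₂O₅: 0.1·a + 0.52·b = 97.45
N: 0.155·a + 0.11·b = 86.91
Solving simultaneously: a = 495.312, b = 92.1516.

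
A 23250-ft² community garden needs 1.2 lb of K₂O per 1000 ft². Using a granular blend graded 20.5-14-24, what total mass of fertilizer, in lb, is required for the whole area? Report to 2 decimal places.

116.25 lb

Product per 1000 ft² = 1.2 / 24% = 5 lb.
Total product = 5 × 23250 / 1000 = 116.25 lb.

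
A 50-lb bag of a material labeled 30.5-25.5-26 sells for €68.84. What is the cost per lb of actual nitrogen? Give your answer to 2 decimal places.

N in bag = 50 × 30.5% = 15.25 lb.
Cost per lb N = €68.84 / 15.25 = €4.5141.

€4.51 per lb N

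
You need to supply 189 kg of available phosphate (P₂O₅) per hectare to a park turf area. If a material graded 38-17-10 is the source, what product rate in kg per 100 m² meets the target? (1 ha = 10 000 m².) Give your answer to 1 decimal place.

11.1 kg of product per hundred sq m

Product per hectare = 189 / 17% = 1111.76 kg.
Convert to per 100 m²: 1111.76 × 0.01 = 11.1176 kg.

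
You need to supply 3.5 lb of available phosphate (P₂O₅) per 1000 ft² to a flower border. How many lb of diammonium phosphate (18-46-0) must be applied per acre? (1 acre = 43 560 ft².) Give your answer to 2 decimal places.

331.43 lb of product per acre

Product per 1000 ft² = 3.5 / 46% = 7.6087 lb.
Convert to per acre: 7.6087 × 43.56 = 331.4348 lb.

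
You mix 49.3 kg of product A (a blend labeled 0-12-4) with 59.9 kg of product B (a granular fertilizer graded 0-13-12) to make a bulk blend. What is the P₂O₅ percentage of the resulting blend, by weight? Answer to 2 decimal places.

Total mass = 49.3 + 59.9 = 109.2 kg.
P₂O₅ mass = 12%×49.3 + 13%×59.9 = 13.703 kg.
% P₂O₅ = 13.703 / 109.2 = 12.5485%.

12.55% P₂O₅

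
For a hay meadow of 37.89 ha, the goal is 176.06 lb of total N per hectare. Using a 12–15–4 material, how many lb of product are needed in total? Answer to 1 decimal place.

55590.9 lb

Product per hectare = 176.06 / 12% = 1467.17 lb.
Total product = 1467.17 × 37.89 = 55590.945 lb.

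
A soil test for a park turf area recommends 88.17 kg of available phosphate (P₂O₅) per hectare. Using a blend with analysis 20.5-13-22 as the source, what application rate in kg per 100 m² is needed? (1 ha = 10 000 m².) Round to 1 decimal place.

6.8 kg of product per hundred sq m

Product per hectare = 88.17 / 13% = 678.231 kg.
Convert to per 100 m²: 678.231 × 0.01 = 6.78231 kg.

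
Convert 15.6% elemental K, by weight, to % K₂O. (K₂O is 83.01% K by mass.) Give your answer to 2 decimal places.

18.79% K₂O

%K₂O = 15.6 / 0.8301 = 18.7929%.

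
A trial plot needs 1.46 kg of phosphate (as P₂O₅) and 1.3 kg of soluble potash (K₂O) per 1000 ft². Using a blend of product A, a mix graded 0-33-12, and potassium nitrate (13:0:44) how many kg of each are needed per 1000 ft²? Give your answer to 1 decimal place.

Per-1000 ft² balance (a = product A, b = potassium nitrate):
P₂O₅: 0.33·a + 0·b = 1.46
K₂O: 0.12·a + 0.44·b = 1.3
Solving simultaneously: a = 4.42424, b = 1.74793.

4.4 kg product A, 1.7 kg potassium nitrate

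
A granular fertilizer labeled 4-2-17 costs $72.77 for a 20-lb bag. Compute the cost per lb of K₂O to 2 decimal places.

K₂O in bag = 20 × 17% = 3.4 lb.
Cost per lb K₂O = $72.77 / 3.4 = $21.4029.

$21.40 per lb K₂O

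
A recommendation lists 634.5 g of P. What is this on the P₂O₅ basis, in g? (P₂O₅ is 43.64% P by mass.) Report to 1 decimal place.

1453.9 g P₂O₅

P₂O₅ = 634.5 / 0.4364 = 1453.94 g.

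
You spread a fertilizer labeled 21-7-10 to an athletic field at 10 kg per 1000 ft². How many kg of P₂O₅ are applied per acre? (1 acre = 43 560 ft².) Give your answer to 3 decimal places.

P₂O₅ per 1000 ft² = 10 × 7% = 0.7 kg.
Convert to per acre: 0.7 × 43.56 = 30.492 kg.

30.492 kg P₂O₅ per acre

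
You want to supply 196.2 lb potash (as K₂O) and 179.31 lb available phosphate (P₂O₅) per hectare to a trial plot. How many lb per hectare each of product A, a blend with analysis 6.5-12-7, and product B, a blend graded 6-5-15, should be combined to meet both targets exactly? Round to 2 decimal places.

1178.38 lb product A, 758.09 lb product B

Per-hectare balance (a = product A, b = product B):
K₂O: 0.07·a + 0.15·b = 196.2
P₂O₅: 0.12·a + 0.05·b = 179.31
Eliminate a: (row1) − 0.07/0.12·(row2) → 0.120833·b = 91.6025, so b = 758.0897.
Back-substitute: a = (196.2 − 0.15·758.0897) / 0.07 = 1178.379.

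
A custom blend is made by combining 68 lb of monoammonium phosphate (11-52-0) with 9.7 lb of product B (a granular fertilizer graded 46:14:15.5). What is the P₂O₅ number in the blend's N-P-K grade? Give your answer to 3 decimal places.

47.256% P₂O₅

Total mass = 68 + 9.7 = 77.7 lb.
P₂O₅ mass = 52%×68 + 14%×9.7 = 36.718 lb.
% P₂O₅ = 36.718 / 77.7 = 47.2561%.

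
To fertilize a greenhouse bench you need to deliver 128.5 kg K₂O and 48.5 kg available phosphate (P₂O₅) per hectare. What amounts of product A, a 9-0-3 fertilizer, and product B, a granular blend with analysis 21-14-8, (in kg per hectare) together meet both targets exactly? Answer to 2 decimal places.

With a, b = kg per hectare of product A and product B:
K₂O: 0.03·a + 0.08·b = 128.5
P₂O₅: 0·a + 0.14·b = 48.5
Solving simultaneously: a = 3359.524, b = 346.429.

3359.52 kg product A, 346.43 kg product B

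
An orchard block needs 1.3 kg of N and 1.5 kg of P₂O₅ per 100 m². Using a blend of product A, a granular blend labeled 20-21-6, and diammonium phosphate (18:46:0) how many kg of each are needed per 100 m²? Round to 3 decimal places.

6.052 kg product A, 0.498 kg diammonium phosphate

Let a = kg of product A, b = kg of diammonium phosphate (per 100 m²).
N: 0.2·a + 0.18·b = 1.3
P₂O₅: 0.21·a + 0.46·b = 1.5
Eliminate a: (row1) − 0.2/0.21·(row2) → -0.258095·b = -0.128571, so b = 0.498155.
Back-substitute: a = (1.3 − 0.18·0.498155) / 0.2 = 6.05166.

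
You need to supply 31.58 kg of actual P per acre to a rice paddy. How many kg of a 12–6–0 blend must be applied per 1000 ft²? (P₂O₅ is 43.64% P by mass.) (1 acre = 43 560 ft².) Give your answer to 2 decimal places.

As P₂O₅: 31.58 / 0.4364 = 72.3648 kg per acre.
Product per acre = 72.3648 / 6% = 1206.08 kg.
Convert to per 1000 ft²: 1206.08 × 0.0229568 = 27.6878 kg.

27.69 kg of product per thousand sq ft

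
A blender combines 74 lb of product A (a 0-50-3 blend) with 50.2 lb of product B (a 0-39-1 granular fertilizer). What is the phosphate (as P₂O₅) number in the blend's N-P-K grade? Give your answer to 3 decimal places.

45.554% P₂O₅

Total mass = 74 + 50.2 = 124.2 lb.
P₂O₅ mass = 50%×74 + 39%×50.2 = 56.578 lb.
% P₂O₅ = 56.578 / 124.2 = 45.5539%.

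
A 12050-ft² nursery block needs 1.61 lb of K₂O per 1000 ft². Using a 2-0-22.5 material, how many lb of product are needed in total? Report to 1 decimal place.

Product per 1000 ft² = 1.61 / 22.5% = 7.15556 lb.
Total product = 7.15556 × 12050 / 1000 = 86.2244 lb.

86.2 lb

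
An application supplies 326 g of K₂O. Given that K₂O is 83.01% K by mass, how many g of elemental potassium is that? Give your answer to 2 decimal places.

270.61 g K

K = 326 × 0.8301 = 270.613 g.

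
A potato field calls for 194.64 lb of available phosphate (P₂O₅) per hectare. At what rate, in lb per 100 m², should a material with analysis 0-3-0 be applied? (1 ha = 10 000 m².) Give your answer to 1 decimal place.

Product per hectare = 194.64 / 3% = 6488 lb.
Convert to per 100 m²: 6488 × 0.01 = 64.88 lb.

64.9 lb of product per hundred sq m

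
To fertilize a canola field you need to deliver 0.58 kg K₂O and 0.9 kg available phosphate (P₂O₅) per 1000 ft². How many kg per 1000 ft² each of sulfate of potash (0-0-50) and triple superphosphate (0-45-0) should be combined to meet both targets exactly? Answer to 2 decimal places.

Let a = kg of sulfate of potash, b = kg of triple superphosphate (per 1000 ft²).
K₂O: 0.5·a + 0·b = 0.58
P₂O₅: 0·a + 0.45·b = 0.9
Solving simultaneously: a = 1.16, b = 2.

1.16 kg sulfate of potash, 2.00 kg triple superphosphate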